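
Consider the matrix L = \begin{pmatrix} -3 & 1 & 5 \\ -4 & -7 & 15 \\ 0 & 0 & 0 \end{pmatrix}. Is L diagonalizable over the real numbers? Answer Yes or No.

No

Characteristic polynomial: p(r) = r^3 + 10r^2 + 25r = r(r + 5)^2.
r = -5 has algebraic multiplicity 2; rank(L + 5I) = 2, so geometric multiplicity = 1.
Geometric multiplicity < algebraic multiplicity, so L is not diagonalizable.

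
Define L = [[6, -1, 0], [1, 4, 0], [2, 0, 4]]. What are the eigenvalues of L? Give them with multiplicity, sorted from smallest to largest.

4, 5, 5

Characteristic polynomial: p(μ) = μ^3 - 14μ^2 + 65μ - 100 = (μ - 5)^2(μ - 4).
Roots (with multiplicity): 4, 5, 5.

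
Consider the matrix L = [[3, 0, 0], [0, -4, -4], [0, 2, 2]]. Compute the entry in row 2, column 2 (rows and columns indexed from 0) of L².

-4

Characteristic polynomial: λ^3 - λ^2 - 6λ = λ(λ - 3)(λ + 2), so the eigenvalues are -2, 0, 3.
λ=-2: eigenvector (0, 2, -1).
λ=0: eigenvector (0, 1, -1).
λ=3: eigenvector (1, 0, 0).
P = [[0, 0, 1], [2, 1, 0], [-1, -1, 0]], D = diag(-2, 0, 3), P⁻¹ = [[0, 1, 1], [0, -1, -2], [1, 0, 0]].
L² = P·diag(4, 0, 9)·P⁻¹ = [[9, 0, 0], [0, 8, 8], [0, -4, -4]].
The requested entry is -4.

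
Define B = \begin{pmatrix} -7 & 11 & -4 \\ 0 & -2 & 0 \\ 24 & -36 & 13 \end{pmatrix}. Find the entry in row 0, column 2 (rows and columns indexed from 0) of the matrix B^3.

Characteristic polynomial: r^3 - 4r^2 - 7r + 10 = (r - 5)(r - 1)(r + 2), so the eigenvalues are -2, 1, 5.
r=1: eigenvector (1, 0, -2).
r=-2: eigenvector (-1, 1, 4).
r=5: eigenvector (-1, 0, 3).
P = [[1, -1, -1], [0, 1, 0], [-2, 4, 3]], D = diag(1, -2, 5), P⁻¹ = [[3, -1, 1], [0, 1, 0], [2, -2, 1]].
B³ = P·diag(1, -8, 125)·P⁻¹ = [[-247, 257, -124], [0, -8, 0], [744, -780, 373]].
The requested entry is -124.

-124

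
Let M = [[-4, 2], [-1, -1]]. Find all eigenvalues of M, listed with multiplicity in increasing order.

Characteristic polynomial: p(t) = t^2 + 5t + 6 = (t + 2)(t + 3).
Roots (with multiplicity): -3, -2.

-3, -2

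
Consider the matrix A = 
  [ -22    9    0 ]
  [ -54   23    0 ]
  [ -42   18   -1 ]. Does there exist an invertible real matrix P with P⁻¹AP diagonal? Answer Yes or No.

Characteristic polynomial: p(λ) = λ^3 - 21λ - 20 = (λ - 5)(λ + 1)(λ + 4).
All 3 eigenvalues are distinct, so A is diagonalizable.

Yes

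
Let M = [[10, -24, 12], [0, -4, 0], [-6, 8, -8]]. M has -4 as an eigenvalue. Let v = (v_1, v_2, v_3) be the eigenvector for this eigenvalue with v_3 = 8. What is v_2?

M + 4I = [[14, -24, 12], [0, 0, 0], [-6, 8, -4]].
Solving (M + 4I)v = 0 gives the eigenspace spanned by (0, 4, 8).
With v_3 = 8, v = (0, 4, 8), so v_2 = 4.

4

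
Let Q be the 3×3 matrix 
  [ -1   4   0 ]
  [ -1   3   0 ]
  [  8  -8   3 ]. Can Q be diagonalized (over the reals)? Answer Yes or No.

No

Characteristic polynomial: p(r) = r^3 - 5r^2 + 7r - 3 = (r - 3)(r - 1)^2.
r = 1 has algebraic multiplicity 2; rank(Q − 1I) = 2, so geometric multiplicity = 1.
Geometric multiplicity < algebraic multiplicity, so Q is not diagonalizable.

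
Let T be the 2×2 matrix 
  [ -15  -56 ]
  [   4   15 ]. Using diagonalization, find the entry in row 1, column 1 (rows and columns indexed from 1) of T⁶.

Characteristic polynomial: r^2 - 1 = (r - 1)(r + 1), so the eigenvalues are -1, 1.
r=-1: eigenvector (-4, 1).
r=1: eigenvector (-7, 2).
P = [[-4, -7], [1, 2]], D = diag(-1, 1), P⁻¹ = [[-2, -7], [1, 4]].
T⁶ = P·diag(1, 1)·P⁻¹ = [[1, 0], [0, 1]].
The requested entry is 1.

1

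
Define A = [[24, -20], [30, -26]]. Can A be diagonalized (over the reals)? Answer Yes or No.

Yes

Characteristic polynomial: p(t) = t^2 + 2t - 24 = (t - 4)(t + 6).
All 2 eigenvalues are distinct, so A is diagonalizable.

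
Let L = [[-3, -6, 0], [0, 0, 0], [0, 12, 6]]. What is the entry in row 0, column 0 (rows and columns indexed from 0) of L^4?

Characteristic polynomial: s^3 - 3s^2 - 18s = s(s - 6)(s + 3), so the eigenvalues are -3, 0, 6.
s=-3: eigenvector (1, 0, 0).
s=0: eigenvector (-2, 1, -2).
s=6: eigenvector (0, 0, 1).
P = [[1, -2, 0], [0, 1, 0], [0, -2, 1]], D = diag(-3, 0, 6), P⁻¹ = [[1, 2, 0], [0, 1, 0], [0, 2, 1]].
L⁴ = P·diag(81, 0, 1296)·P⁻¹ = [[81, 162, 0], [0, 0, 0], [0, 2592, 1296]].
The requested entry is 81.

81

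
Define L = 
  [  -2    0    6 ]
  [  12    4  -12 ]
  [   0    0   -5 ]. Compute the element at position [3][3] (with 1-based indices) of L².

25

Characteristic polynomial: t^3 + 3t^2 - 18t - 40 = (t - 4)(t + 2)(t + 5), so the eigenvalues are -5, -2, 4.
t=-5: eigenvector (-2, 4, 1).
t=4: eigenvector (0, 1, 0).
t=-2: eigenvector (1, -2, 0).
P = [[-2, 0, 1], [4, 1, -2], [1, 0, 0]], D = diag(-5, 4, -2), P⁻¹ = [[0, 0, 1], [2, 1, 0], [1, 0, 2]].
L² = P·diag(25, 16, 4)·P⁻¹ = [[4, 0, -42], [24, 16, 84], [0, 0, 25]].
The requested entry is 25.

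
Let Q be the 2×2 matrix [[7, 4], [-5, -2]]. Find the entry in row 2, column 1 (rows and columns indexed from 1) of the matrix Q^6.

Characteristic polynomial: s^2 - 5s + 6 = (s - 3)(s - 2), so the eigenvalues are 2, 3.
s=2: eigenvector (-4, 5).
s=3: eigenvector (1, -1).
P = [[-4, 1], [5, -1]], D = diag(2, 3), P⁻¹ = [[1, 1], [5, 4]].
Q⁶ = P·diag(64, 729)·P⁻¹ = [[3389, 2660], [-3325, -2596]].
The requested entry is -3325.

-3325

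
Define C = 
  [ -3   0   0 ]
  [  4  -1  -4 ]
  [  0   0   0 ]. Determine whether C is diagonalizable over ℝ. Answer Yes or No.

Characteristic polynomial: p(λ) = λ^3 + 4λ^2 + 3λ = λ(λ + 1)(λ + 3).
All 3 eigenvalues are distinct, so C is diagonalizable.

Yes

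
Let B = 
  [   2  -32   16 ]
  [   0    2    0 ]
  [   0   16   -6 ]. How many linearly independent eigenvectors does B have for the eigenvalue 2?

2

B − 2I = [[0, -32, 16], [0, 0, 0], [0, 16, -8]].
This matrix has rank 1, so its null space has dimension 3 − 1 = 2.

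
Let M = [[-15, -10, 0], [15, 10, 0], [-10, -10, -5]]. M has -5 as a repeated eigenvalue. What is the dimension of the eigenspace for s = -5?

2

M + 5I = [[-10, -10, 0], [15, 15, 0], [-10, -10, 0]].
This matrix has rank 1, so its null space has dimension 3 − 1 = 2.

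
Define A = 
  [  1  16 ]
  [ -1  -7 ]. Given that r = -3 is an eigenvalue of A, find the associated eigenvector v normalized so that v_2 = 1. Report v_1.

-4

A + 3I = [[4, 16], [-1, -4]].
Solving (A + 3I)v = 0 gives the eigenspace spanned by (-4, 1).
With v_2 = 1, v = (-4, 1), so v_1 = -4.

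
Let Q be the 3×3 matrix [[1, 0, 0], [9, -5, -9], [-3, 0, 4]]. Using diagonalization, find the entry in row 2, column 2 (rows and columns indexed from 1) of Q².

Characteristic polynomial: μ^3 - 21μ + 20 = (μ - 4)(μ - 1)(μ + 5), so the eigenvalues are -5, 1, 4.
μ=1: eigenvector (1, 0, 1).
μ=-5: eigenvector (0, 1, 0).
μ=4: eigenvector (0, -1, 1).
P = [[1, 0, 0], [0, 1, -1], [1, 0, 1]], D = diag(1, -5, 4), P⁻¹ = [[1, 0, 0], [-1, 1, 1], [-1, 0, 1]].
Q² = P·diag(1, 25, 16)·P⁻¹ = [[1, 0, 0], [-9, 25, 9], [-15, 0, 16]].
The requested entry is 25.

25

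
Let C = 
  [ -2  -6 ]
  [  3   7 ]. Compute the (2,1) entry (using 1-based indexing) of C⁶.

4095

Characteristic polynomial: r^2 - 5r + 4 = (r - 4)(r - 1), so the eigenvalues are 1, 4.
r=4: eigenvector (-1, 1).
r=1: eigenvector (-2, 1).
P = [[-1, -2], [1, 1]], D = diag(4, 1), P⁻¹ = [[1, 2], [-1, -1]].
C⁶ = P·diag(4096, 1)·P⁻¹ = [[-4094, -8190], [4095, 8191]].
The requested entry is 4095.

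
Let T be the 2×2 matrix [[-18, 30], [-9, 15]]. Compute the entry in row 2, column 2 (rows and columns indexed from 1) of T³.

135

Characteristic polynomial: s^2 + 3s = s(s + 3), so the eigenvalues are -3, 0.
s=0: eigenvector (-5, -3).
s=-3: eigenvector (2, 1).
P = [[-5, 2], [-3, 1]], D = diag(0, -3), P⁻¹ = [[1, -2], [3, -5]].
T³ = P·diag(0, -27)·P⁻¹ = [[-162, 270], [-81, 135]].
The requested entry is 135.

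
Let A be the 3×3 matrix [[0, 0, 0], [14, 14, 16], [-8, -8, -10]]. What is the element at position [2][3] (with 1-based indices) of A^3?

Characteristic polynomial: s^3 - 4s^2 - 12s = s(s - 6)(s + 2), so the eigenvalues are -2, 0, 6.
s=0: eigenvector (1, -1, 0).
s=-2: eigenvector (0, -1, 1).
s=6: eigenvector (0, -2, 1).
P = [[1, 0, 0], [-1, -1, -2], [0, 1, 1]], D = diag(0, -2, 6), P⁻¹ = [[1, 0, 0], [1, 1, 2], [-1, -1, -1]].
A³ = P·diag(0, -8, 216)·P⁻¹ = [[0, 0, 0], [440, 440, 448], [-224, -224, -232]].
The requested entry is 448.

448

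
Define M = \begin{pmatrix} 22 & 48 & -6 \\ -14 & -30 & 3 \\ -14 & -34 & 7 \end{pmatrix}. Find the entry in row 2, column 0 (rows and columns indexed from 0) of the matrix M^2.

70

Characteristic polynomial: t^3 + t^2 - 26t + 24 = (t - 4)(t - 1)(t + 6), so the eigenvalues are -6, 1, 4.
t=1: eigenvector (-2, 1, 1).
t=-6: eigenvector (-3, 2, 2).
t=4: eigenvector (-2, 1, 2).
P = [[-2, -3, -2], [1, 2, 1], [1, 2, 2]], D = diag(1, -6, 4), P⁻¹ = [[-2, -2, -1], [1, 2, 0], [0, -1, 1]].
M² = P·diag(1, 36, 16)·P⁻¹ = [[-104, -180, -30], [70, 126, 15], [70, 110, 31]].
The requested entry is 70.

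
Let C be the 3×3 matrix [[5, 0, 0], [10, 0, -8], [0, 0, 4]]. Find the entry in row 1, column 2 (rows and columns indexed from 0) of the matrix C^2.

-32

Characteristic polynomial: μ^3 - 9μ^2 + 20μ = μ(μ - 5)(μ - 4), so the eigenvalues are 0, 4, 5.
μ=5: eigenvector (1, 2, 0).
μ=0: eigenvector (0, 1, 0).
μ=4: eigenvector (0, -2, 1).
P = [[1, 0, 0], [2, 1, -2], [0, 0, 1]], D = diag(5, 0, 4), P⁻¹ = [[1, 0, 0], [-2, 1, 2], [0, 0, 1]].
C² = P·diag(25, 0, 16)·P⁻¹ = [[25, 0, 0], [50, 0, -32], [0, 0, 16]].
The requested entry is -32.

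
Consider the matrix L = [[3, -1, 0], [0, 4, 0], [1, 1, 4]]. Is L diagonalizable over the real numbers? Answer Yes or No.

Characteristic polynomial: p(s) = s^3 - 11s^2 + 40s - 48 = (s - 4)^2(s - 3).
s = 4 has algebraic multiplicity 2; rank(L − 4I) = 1, so geometric multiplicity = 2.
Every eigenvalue has geometric = algebraic multiplicity, so L is diagonalizable.

Yes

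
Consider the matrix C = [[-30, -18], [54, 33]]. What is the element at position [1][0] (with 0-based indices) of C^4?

7290

Characteristic polynomial: λ^2 - 3λ - 18 = (λ - 6)(λ + 3), so the eigenvalues are -3, 6.
λ=6: eigenvector (1, -2).
λ=-3: eigenvector (2, -3).
P = [[1, 2], [-2, -3]], D = diag(6, -3), P⁻¹ = [[-3, -2], [2, 1]].
C⁴ = P·diag(1296, 81)·P⁻¹ = [[-3564, -2430], [7290, 4941]].
The requested entry is 7290.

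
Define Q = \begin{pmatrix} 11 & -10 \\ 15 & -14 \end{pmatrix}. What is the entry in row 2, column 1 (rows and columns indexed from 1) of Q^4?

Characteristic polynomial: t^2 + 3t - 4 = (t - 1)(t + 4), so the eigenvalues are -4, 1.
t=1: eigenvector (1, 1).
t=-4: eigenvector (-2, -3).
P = [[1, -2], [1, -3]], D = diag(1, -4), P⁻¹ = [[3, -2], [1, -1]].
Q⁴ = P·diag(1, 256)·P⁻¹ = [[-509, 510], [-765, 766]].
The requested entry is -765.

-765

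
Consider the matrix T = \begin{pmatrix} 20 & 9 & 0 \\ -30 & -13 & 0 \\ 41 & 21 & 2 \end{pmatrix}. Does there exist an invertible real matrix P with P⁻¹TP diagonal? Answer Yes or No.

No

Characteristic polynomial: p(μ) = μ^3 - 9μ^2 + 24μ - 20 = (μ - 5)(μ - 2)^2.
μ = 2 has algebraic multiplicity 2; rank(T − 2I) = 2, so geometric multiplicity = 1.
Geometric multiplicity < algebraic multiplicity, so T is not diagonalizable.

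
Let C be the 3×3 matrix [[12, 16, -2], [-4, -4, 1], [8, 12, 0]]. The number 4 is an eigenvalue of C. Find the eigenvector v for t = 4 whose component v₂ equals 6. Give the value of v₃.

C − 4I = [[8, 16, -2], [-4, -8, 1], [8, 12, -4]].
Solving (C − 4I)v = 0 gives the eigenspace spanned by (-15, 6, -12).
With v₂ = 6, v = (-15, 6, -12), so v₃ = -12.

-12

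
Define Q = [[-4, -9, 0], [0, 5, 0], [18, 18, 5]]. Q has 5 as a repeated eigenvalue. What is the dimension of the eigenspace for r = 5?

2

Q − 5I = [[-9, -9, 0], [0, 0, 0], [18, 18, 0]].
This matrix has rank 1, so its null space has dimension 3 − 1 = 2.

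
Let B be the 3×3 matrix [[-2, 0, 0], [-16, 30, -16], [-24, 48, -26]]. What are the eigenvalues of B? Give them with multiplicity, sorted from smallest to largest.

Characteristic polynomial: p(t) = t^3 - 2t^2 - 20t - 24 = (t - 6)(t + 2)^2.
Roots (with multiplicity): -2, -2, 6.

-2, -2, 6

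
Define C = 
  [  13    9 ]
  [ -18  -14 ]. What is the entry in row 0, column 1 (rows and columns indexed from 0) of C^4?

Characteristic polynomial: λ^2 + λ - 20 = (λ - 4)(λ + 5), so the eigenvalues are -5, 4.
λ=4: eigenvector (-1, 1).
λ=-5: eigenvector (-1, 2).
P = [[-1, -1], [1, 2]], D = diag(4, -5), P⁻¹ = [[-2, -1], [1, 1]].
C⁴ = P·diag(256, 625)·P⁻¹ = [[-113, -369], [738, 994]].
The requested entry is -369.

-369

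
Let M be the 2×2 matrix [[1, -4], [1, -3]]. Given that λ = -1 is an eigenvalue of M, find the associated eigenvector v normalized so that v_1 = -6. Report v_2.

-3

M + 1I = [[2, -4], [1, -2]].
Solving (M + 1I)v = 0 gives the eigenspace spanned by (-6, -3).
With v_1 = -6, v = (-6, -3), so v_2 = -3.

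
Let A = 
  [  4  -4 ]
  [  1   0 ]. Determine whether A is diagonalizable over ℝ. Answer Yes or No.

No

Characteristic polynomial: p(λ) = λ^2 - 4λ + 4 = (λ - 2)^2.
λ = 2 has algebraic multiplicity 2; rank(A − 2I) = 1, so geometric multiplicity = 1.
Geometric multiplicity < algebraic multiplicity, so A is not diagonalizable.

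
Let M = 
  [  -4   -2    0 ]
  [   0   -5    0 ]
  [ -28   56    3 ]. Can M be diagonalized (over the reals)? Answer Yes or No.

Yes

Characteristic polynomial: p(r) = r^3 + 6r^2 - 7r - 60 = (r - 3)(r + 4)(r + 5).
All 3 eigenvalues are distinct, so M is diagonalizable.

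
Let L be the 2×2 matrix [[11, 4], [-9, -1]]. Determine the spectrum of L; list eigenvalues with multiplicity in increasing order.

Characteristic polynomial: p(λ) = λ^2 - 10λ + 25 = (λ - 5)^2.
Roots (with multiplicity): 5, 5.

5, 5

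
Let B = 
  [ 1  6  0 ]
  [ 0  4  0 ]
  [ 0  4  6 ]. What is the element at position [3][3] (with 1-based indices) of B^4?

Characteristic polynomial: r^3 - 11r^2 + 34r - 24 = (r - 6)(r - 4)(r - 1), so the eigenvalues are 1, 4, 6.
r=1: eigenvector (1, 0, 0).
r=6: eigenvector (0, 0, 1).
r=4: eigenvector (2, 1, -2).
P = [[1, 0, 2], [0, 0, 1], [0, 1, -2]], D = diag(1, 6, 4), P⁻¹ = [[1, -2, 0], [0, 2, 1], [0, 1, 0]].
B⁴ = P·diag(1, 1296, 256)·P⁻¹ = [[1, 510, 0], [0, 256, 0], [0, 2080, 1296]].
The requested entry is 1296.

1296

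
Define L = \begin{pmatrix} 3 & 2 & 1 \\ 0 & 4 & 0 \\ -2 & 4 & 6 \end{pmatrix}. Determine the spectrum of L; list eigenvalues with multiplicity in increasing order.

4, 4, 5

Characteristic polynomial: p(r) = r^3 - 13r^2 + 56r - 80 = (r - 5)(r - 4)^2.
Roots (with multiplicity): 4, 4, 5.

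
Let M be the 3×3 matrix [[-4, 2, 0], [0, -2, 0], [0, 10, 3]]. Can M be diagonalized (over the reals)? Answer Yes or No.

Characteristic polynomial: p(λ) = λ^3 + 3λ^2 - 10λ - 24 = (λ - 3)(λ + 2)(λ + 4).
All 3 eigenvalues are distinct, so M is diagonalizable.

Yes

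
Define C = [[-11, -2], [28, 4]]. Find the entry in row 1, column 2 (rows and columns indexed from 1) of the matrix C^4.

Characteristic polynomial: λ^2 + 7λ + 12 = (λ + 3)(λ + 4), so the eigenvalues are -4, -3.
λ=-4: eigenvector (2, -7).
λ=-3: eigenvector (1, -4).
P = [[2, 1], [-7, -4]], D = diag(-4, -3), P⁻¹ = [[4, 1], [-7, -2]].
C⁴ = P·diag(256, 81)·P⁻¹ = [[1481, 350], [-4900, -1144]].
The requested entry is 350.

350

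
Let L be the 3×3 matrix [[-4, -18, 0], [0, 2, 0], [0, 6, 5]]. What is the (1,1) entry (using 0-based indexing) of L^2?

4

Characteristic polynomial: r^3 - 3r^2 - 18r + 40 = (r - 5)(r - 2)(r + 4), so the eigenvalues are -4, 2, 5.
r=-4: eigenvector (1, 0, 0).
r=2: eigenvector (-3, 1, -2).
r=5: eigenvector (0, 0, 1).
P = [[1, -3, 0], [0, 1, 0], [0, -2, 1]], D = diag(-4, 2, 5), P⁻¹ = [[1, 3, 0], [0, 1, 0], [0, 2, 1]].
L² = P·diag(16, 4, 25)·P⁻¹ = [[16, 36, 0], [0, 4, 0], [0, 42, 25]].
The requested entry is 4.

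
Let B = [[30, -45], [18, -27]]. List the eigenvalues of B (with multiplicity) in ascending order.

Characteristic polynomial: p(λ) = λ^2 - 3λ = λ(λ - 3).
Roots (with multiplicity): 0, 3.

0, 3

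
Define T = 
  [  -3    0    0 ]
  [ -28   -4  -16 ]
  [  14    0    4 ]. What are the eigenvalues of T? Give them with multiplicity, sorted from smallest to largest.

-4, -3, 4

Characteristic polynomial: p(λ) = λ^3 + 3λ^2 - 16λ - 48 = (λ - 4)(λ + 3)(λ + 4).
Roots (with multiplicity): -4, -3, 4.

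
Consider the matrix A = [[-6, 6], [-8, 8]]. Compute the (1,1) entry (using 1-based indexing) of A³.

-24

Characteristic polynomial: s^2 - 2s = s(s - 2), so the eigenvalues are 0, 2.
s=0: eigenvector (1, 1).
s=2: eigenvector (3, 4).
P = [[1, 3], [1, 4]], D = diag(0, 2), P⁻¹ = [[4, -3], [-1, 1]].
A³ = P·diag(0, 8)·P⁻¹ = [[-24, 24], [-32, 32]].
The requested entry is -24.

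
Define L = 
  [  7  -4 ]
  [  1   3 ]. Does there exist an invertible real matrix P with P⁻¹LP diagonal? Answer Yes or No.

No

Characteristic polynomial: p(s) = s^2 - 10s + 25 = (s - 5)^2.
s = 5 has algebraic multiplicity 2; rank(L − 5I) = 1, so geometric multiplicity = 1.
Geometric multiplicity < algebraic multiplicity, so L is not diagonalizable.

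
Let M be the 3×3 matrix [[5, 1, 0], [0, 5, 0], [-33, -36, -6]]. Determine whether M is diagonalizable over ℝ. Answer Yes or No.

Characteristic polynomial: p(s) = s^3 - 4s^2 - 35s + 150 = (s - 5)^2(s + 6).
s = 5 has algebraic multiplicity 2; rank(M − 5I) = 2, so geometric multiplicity = 1.
Geometric multiplicity < algebraic multiplicity, so M is not diagonalizable.

No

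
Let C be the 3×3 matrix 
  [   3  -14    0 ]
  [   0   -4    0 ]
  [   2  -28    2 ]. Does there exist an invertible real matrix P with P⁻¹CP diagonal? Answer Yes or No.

Yes

Characteristic polynomial: p(r) = r^3 - r^2 - 14r + 24 = (r - 3)(r - 2)(r + 4).
All 3 eigenvalues are distinct, so C is diagonalizable.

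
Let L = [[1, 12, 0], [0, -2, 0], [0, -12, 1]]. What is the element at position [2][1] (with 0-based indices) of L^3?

-36

Characteristic polynomial: μ^3 - 3μ + 2 = (μ - 1)^2(μ + 2), so the eigenvalues are -2, 1, 1.
μ=1: eigenvector (1, 0, 0).
μ=-2: eigenvector (-4, 1, 4).
μ=1: eigenvector (-1, 0, 1).
P = [[1, -4, -1], [0, 1, 0], [0, 4, 1]], D = diag(1, -2, 1), P⁻¹ = [[1, 0, 1], [0, 1, 0], [0, -4, 1]].
L³ = P·diag(1, -8, 1)·P⁻¹ = [[1, 36, 0], [0, -8, 0], [0, -36, 1]].
The requested entry is -36.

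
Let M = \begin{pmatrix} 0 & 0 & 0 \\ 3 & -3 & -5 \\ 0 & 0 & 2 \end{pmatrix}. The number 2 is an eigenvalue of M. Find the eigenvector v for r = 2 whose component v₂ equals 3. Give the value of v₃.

M − 2I = [[-2, 0, 0], [3, -5, -5], [0, 0, 0]].
Solving (M − 2I)v = 0 gives the eigenspace spanned by (0, 3, -3).
With v₂ = 3, v = (0, 3, -3), so v₃ = -3.

-3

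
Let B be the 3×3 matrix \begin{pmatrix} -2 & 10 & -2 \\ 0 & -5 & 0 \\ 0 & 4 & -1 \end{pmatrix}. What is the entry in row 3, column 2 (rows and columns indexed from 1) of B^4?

Characteristic polynomial: t^3 + 8t^2 + 17t + 10 = (t + 1)(t + 2)(t + 5), so the eigenvalues are -5, -2, -1.
t=-5: eigenvector (-4, 1, -1).
t=-2: eigenvector (1, 0, 0).
t=-1: eigenvector (-2, 0, 1).
P = [[-4, 1, -2], [1, 0, 0], [-1, 0, 1]], D = diag(-5, -2, -1), P⁻¹ = [[0, 1, 0], [1, 6, 2], [0, 1, 1]].
B⁴ = P·diag(625, 16, 1)·P⁻¹ = [[16, -2406, 30], [0, 625, 0], [0, -624, 1]].
The requested entry is -624.

-624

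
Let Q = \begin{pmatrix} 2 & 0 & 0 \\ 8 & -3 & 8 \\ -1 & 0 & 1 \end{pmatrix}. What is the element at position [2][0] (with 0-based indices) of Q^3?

-7

Characteristic polynomial: r^3 - 7r + 6 = (r - 2)(r - 1)(r + 3), so the eigenvalues are -3, 1, 2.
r=2: eigenvector (1, 0, -1).
r=-3: eigenvector (0, 1, 0).
r=1: eigenvector (0, 2, 1).
P = [[1, 0, 0], [0, 1, 2], [-1, 0, 1]], D = diag(2, -3, 1), P⁻¹ = [[1, 0, 0], [-2, 1, -2], [1, 0, 1]].
Q³ = P·diag(8, -27, 1)·P⁻¹ = [[8, 0, 0], [56, -27, 56], [-7, 0, 1]].
The requested entry is -7.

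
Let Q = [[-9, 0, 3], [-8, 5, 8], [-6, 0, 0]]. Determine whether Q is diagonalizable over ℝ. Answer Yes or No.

Characteristic polynomial: p(s) = s^3 + 4s^2 - 27s - 90 = (s - 5)(s + 3)(s + 6).
All 3 eigenvalues are distinct, so Q is diagonalizable.

Yes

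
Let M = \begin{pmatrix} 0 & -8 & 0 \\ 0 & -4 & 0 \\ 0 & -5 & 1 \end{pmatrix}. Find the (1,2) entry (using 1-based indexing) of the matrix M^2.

Characteristic polynomial: μ^3 + 3μ^2 - 4μ = μ(μ - 1)(μ + 4), so the eigenvalues are -4, 0, 1.
μ=0: eigenvector (1, 0, 0).
μ=-4: eigenvector (2, 1, 1).
μ=1: eigenvector (0, 0, 1).
P = [[1, 2, 0], [0, 1, 0], [0, 1, 1]], D = diag(0, -4, 1), P⁻¹ = [[1, -2, 0], [0, 1, 0], [0, -1, 1]].
M² = P·diag(0, 16, 1)·P⁻¹ = [[0, 32, 0], [0, 16, 0], [0, 15, 1]].
The requested entry is 32.

32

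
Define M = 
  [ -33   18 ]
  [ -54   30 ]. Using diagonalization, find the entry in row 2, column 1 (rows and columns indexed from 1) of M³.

Characteristic polynomial: t^2 + 3t - 18 = (t - 3)(t + 6), so the eigenvalues are -6, 3.
t=-6: eigenvector (-2, -3).
t=3: eigenvector (1, 2).
P = [[-2, 1], [-3, 2]], D = diag(-6, 3), P⁻¹ = [[-2, 1], [-3, 2]].
M³ = P·diag(-216, 27)·P⁻¹ = [[-945, 486], [-1458, 756]].
The requested entry is -1458.

-1458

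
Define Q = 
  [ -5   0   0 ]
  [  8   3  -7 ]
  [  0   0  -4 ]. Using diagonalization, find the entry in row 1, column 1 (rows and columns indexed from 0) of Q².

9

Characteristic polynomial: μ^3 + 6μ^2 - 7μ - 60 = (μ - 3)(μ + 4)(μ + 5), so the eigenvalues are -5, -4, 3.
μ=-5: eigenvector (1, -1, 0).
μ=3: eigenvector (0, 1, 0).
μ=-4: eigenvector (0, 1, 1).
P = [[1, 0, 0], [-1, 1, 1], [0, 0, 1]], D = diag(-5, 3, -4), P⁻¹ = [[1, 0, 0], [1, 1, -1], [0, 0, 1]].
Q² = P·diag(25, 9, 16)·P⁻¹ = [[25, 0, 0], [-16, 9, 7], [0, 0, 16]].
The requested entry is 9.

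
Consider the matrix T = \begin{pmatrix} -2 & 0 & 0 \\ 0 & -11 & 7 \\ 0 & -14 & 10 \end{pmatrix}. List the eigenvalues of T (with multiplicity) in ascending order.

-4, -2, 3

Characteristic polynomial: p(λ) = λ^3 + 3λ^2 - 10λ - 24 = (λ - 3)(λ + 2)(λ + 4).
Roots (with multiplicity): -4, -2, 3.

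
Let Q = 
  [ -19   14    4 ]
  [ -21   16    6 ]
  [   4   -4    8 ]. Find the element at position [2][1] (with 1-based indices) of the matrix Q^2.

Characteristic polynomial: μ^3 - 5μ^2 - 26μ + 120 = (μ - 6)(μ - 4)(μ + 5), so the eigenvalues are -5, 4, 6.
μ=-5: eigenvector (1, 1, 0).
μ=6: eigenvector (2, 3, 2).
μ=4: eigenvector (-2, -3, -1).
P = [[1, 2, -2], [1, 3, -3], [0, 2, -1]], D = diag(-5, 6, 4), P⁻¹ = [[3, -2, 0], [1, -1, 1], [2, -2, 1]].
Q² = P·diag(25, 36, 16)·P⁻¹ = [[83, -58, 40], [87, -62, 60], [40, -40, 56]].
The requested entry is 87.

87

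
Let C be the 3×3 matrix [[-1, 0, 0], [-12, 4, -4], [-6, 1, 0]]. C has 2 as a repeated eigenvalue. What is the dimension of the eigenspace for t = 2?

C − 2I = [[-3, 0, 0], [-12, 2, -4], [-6, 1, -2]].
This matrix has rank 2, so its null space has dimension 3 − 2 = 1.

1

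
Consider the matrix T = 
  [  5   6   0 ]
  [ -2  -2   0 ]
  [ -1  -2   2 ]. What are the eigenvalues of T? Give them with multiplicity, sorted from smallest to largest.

Characteristic polynomial: p(λ) = λ^3 - 5λ^2 + 8λ - 4 = (λ - 2)^2(λ - 1).
Roots (with multiplicity): 1, 2, 2.

1, 2, 2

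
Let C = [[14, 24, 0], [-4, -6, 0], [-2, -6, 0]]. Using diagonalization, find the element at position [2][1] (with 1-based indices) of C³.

Characteristic polynomial: t^3 - 8t^2 + 12t = t(t - 6)(t - 2), so the eigenvalues are 0, 2, 6.
t=2: eigenvector (-2, 1, -1).
t=0: eigenvector (0, 0, 1).
t=6: eigenvector (-3, 1, 0).
P = [[-2, 0, -3], [1, 0, 1], [-1, 1, 0]], D = diag(2, 0, 6), P⁻¹ = [[1, 3, 0], [1, 3, 1], [-1, -2, 0]].
C³ = P·diag(8, 0, 216)·P⁻¹ = [[632, 1248, 0], [-208, -408, 0], [-8, -24, 0]].
The requested entry is -208.

-208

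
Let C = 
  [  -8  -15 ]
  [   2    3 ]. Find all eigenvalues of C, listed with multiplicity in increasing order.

-3, -2

Characteristic polynomial: p(s) = s^2 + 5s + 6 = (s + 2)(s + 3).
Roots (with multiplicity): -3, -2.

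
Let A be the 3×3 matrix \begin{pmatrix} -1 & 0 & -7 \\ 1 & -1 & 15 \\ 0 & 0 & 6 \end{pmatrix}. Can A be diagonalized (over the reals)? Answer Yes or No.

No

Characteristic polynomial: p(r) = r^3 - 4r^2 - 11r - 6 = (r - 6)(r + 1)^2.
r = -1 has algebraic multiplicity 2; rank(A + 1I) = 2, so geometric multiplicity = 1.
Geometric multiplicity < algebraic multiplicity, so A is not diagonalizable.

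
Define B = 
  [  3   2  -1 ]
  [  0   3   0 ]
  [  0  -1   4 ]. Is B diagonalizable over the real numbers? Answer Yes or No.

Characteristic polynomial: p(μ) = μ^3 - 10μ^2 + 33μ - 36 = (μ - 4)(μ - 3)^2.
μ = 3 has algebraic multiplicity 2; rank(B − 3I) = 2, so geometric multiplicity = 1.
Geometric multiplicity < algebraic multiplicity, so B is not diagonalizable.

No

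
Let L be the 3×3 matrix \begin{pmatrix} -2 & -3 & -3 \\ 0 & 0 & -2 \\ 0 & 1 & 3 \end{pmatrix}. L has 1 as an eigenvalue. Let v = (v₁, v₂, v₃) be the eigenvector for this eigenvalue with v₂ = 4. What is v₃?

-2

L − 1I = [[-3, -3, -3], [0, -1, -2], [0, 1, 2]].
Solving (L − 1I)v = 0 gives the eigenspace spanned by (-2, 4, -2).
With v₂ = 4, v = (-2, 4, -2), so v₃ = -2.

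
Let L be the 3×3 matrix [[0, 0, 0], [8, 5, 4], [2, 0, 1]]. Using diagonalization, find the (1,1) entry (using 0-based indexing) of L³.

125

Characteristic polynomial: r^3 - 6r^2 + 5r = r(r - 5)(r - 1), so the eigenvalues are 0, 1, 5.
r=1: eigenvector (0, -1, 1).
r=5: eigenvector (0, 1, 0).
r=0: eigenvector (1, 0, -2).
P = [[0, 0, 1], [-1, 1, 0], [1, 0, -2]], D = diag(1, 5, 0), P⁻¹ = [[2, 0, 1], [2, 1, 1], [1, 0, 0]].
L³ = P·diag(1, 125, 0)·P⁻¹ = [[0, 0, 0], [248, 125, 124], [2, 0, 1]].
The requested entry is 125.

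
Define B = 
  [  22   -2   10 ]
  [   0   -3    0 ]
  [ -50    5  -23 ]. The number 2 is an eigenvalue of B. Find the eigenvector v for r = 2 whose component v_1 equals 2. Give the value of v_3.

-4

B − 2I = [[20, -2, 10], [0, -5, 0], [-50, 5, -25]].
Solving (B − 2I)v = 0 gives the eigenspace spanned by (2, 0, -4).
With v_1 = 2, v = (2, 0, -4), so v_3 = -4.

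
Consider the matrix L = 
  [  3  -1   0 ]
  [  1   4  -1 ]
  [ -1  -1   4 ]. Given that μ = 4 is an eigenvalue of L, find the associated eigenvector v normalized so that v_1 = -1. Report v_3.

L − 4I = [[-1, -1, 0], [1, 0, -1], [-1, -1, 0]].
Solving (L − 4I)v = 0 gives the eigenspace spanned by (-1, 1, -1).
With v_1 = -1, v = (-1, 1, -1), so v_3 = -1.

-1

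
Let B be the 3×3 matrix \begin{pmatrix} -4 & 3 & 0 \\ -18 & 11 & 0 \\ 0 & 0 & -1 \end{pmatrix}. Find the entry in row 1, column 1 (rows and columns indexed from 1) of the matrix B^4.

-1202

Characteristic polynomial: s^3 - 6s^2 + 3s + 10 = (s - 5)(s - 2)(s + 1), so the eigenvalues are -1, 2, 5.
s=2: eigenvector (1, 2, 0).
s=-1: eigenvector (0, 0, 1).
s=5: eigenvector (1, 3, 0).
P = [[1, 0, 1], [2, 0, 3], [0, 1, 0]], D = diag(2, -1, 5), P⁻¹ = [[3, -1, 0], [0, 0, 1], [-2, 1, 0]].
B⁴ = P·diag(16, 1, 625)·P⁻¹ = [[-1202, 609, 0], [-3654, 1843, 0], [0, 0, 1]].
The requested entry is -1202.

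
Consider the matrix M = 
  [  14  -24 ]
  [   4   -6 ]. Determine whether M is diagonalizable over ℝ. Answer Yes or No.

Characteristic polynomial: p(r) = r^2 - 8r + 12 = (r - 6)(r - 2).
All 2 eigenvalues are distinct, so M is diagonalizable.

Yes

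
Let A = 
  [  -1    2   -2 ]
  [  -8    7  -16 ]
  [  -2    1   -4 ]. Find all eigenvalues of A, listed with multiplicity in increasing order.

Characteristic polynomial: p(t) = t^3 - 2t^2 - 3t = t(t - 3)(t + 1).
Roots (with multiplicity): -1, 0, 3.

-1, 0, 3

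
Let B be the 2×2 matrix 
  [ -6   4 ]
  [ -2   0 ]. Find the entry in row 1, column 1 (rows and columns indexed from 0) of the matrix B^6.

-3968

Characteristic polynomial: λ^2 + 6λ + 8 = (λ + 2)(λ + 4), so the eigenvalues are -4, -2.
λ=-2: eigenvector (1, 1).
λ=-4: eigenvector (2, 1).
P = [[1, 2], [1, 1]], D = diag(-2, -4), P⁻¹ = [[-1, 2], [1, -1]].
B⁶ = P·diag(64, 4096)·P⁻¹ = [[8128, -8064], [4032, -3968]].
The requested entry is -3968.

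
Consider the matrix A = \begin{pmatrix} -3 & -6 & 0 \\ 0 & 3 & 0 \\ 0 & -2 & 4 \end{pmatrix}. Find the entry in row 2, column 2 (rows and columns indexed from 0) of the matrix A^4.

256

Characteristic polynomial: μ^3 - 4μ^2 - 9μ + 36 = (μ - 4)(μ - 3)(μ + 3), so the eigenvalues are -3, 3, 4.
μ=4: eigenvector (0, 0, 1).
μ=3: eigenvector (-1, 1, 2).
μ=-3: eigenvector (1, 0, 0).
P = [[0, -1, 1], [0, 1, 0], [1, 2, 0]], D = diag(4, 3, -3), P⁻¹ = [[0, -2, 1], [0, 1, 0], [1, 1, 0]].
A⁴ = P·diag(256, 81, 81)·P⁻¹ = [[81, 0, 0], [0, 81, 0], [0, -350, 256]].
The requested entry is 256.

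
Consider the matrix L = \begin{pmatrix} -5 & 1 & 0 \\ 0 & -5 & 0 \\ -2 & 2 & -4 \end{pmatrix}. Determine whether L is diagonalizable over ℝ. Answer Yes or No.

Characteristic polynomial: p(r) = r^3 + 14r^2 + 65r + 100 = (r + 4)(r + 5)^2.
r = -5 has algebraic multiplicity 2; rank(L + 5I) = 2, so geometric multiplicity = 1.
Geometric multiplicity < algebraic multiplicity, so L is not diagonalizable.

No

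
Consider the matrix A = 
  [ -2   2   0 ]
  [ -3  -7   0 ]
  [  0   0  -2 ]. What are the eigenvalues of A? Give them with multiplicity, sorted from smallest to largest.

Characteristic polynomial: p(s) = s^3 + 11s^2 + 38s + 40 = (s + 2)(s + 4)(s + 5).
Roots (with multiplicity): -5, -4, -2.

-5, -4, -2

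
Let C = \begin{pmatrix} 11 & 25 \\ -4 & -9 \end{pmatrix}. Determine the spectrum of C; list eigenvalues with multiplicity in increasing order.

Characteristic polynomial: p(r) = r^2 - 2r + 1 = (r - 1)^2.
Roots (with multiplicity): 1, 1.

1, 1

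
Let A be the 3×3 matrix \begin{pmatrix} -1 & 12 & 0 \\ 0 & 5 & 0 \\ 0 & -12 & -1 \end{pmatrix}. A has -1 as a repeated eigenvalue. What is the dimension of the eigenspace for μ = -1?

A + 1I = [[0, 12, 0], [0, 6, 0], [0, -12, 0]].
This matrix has rank 1, so its null space has dimension 3 − 1 = 2.

2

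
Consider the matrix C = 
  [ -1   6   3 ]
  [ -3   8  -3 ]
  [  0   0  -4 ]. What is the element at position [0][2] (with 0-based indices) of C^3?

Characteristic polynomial: t^3 - 3t^2 - 18t + 40 = (t - 5)(t - 2)(t + 4), so the eigenvalues are -4, 2, 5.
t=5: eigenvector (1, 1, 0).
t=2: eigenvector (-2, -1, 0).
t=-4: eigenvector (-1, 0, 1).
P = [[1, -2, -1], [1, -1, 0], [0, 0, 1]], D = diag(5, 2, -4), P⁻¹ = [[-1, 2, -1], [-1, 1, -1], [0, 0, 1]].
C³ = P·diag(125, 8, -64)·P⁻¹ = [[-109, 234, -45], [-117, 242, -117], [0, 0, -64]].
The requested entry is -45.

-45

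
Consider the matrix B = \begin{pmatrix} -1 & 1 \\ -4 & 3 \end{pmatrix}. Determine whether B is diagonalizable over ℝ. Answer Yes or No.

Characteristic polynomial: p(t) = t^2 - 2t + 1 = (t - 1)^2.
t = 1 has algebraic multiplicity 2; rank(B − 1I) = 1, so geometric multiplicity = 1.
Geometric multiplicity < algebraic multiplicity, so B is not diagonalizable.

No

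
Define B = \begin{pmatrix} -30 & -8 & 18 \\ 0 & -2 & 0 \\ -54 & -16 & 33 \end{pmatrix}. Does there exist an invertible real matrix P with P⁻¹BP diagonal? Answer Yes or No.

Yes

Characteristic polynomial: p(t) = t^3 - t^2 - 24t - 36 = (t - 6)(t + 2)(t + 3).
All 3 eigenvalues are distinct, so B is diagonalizable.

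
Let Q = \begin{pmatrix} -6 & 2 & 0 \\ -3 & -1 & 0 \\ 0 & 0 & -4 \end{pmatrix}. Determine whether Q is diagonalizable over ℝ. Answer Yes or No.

Characteristic polynomial: p(λ) = λ^3 + 11λ^2 + 40λ + 48 = (λ + 3)(λ + 4)^2.
λ = -4 has algebraic multiplicity 2; rank(Q + 4I) = 1, so geometric multiplicity = 2.
Every eigenvalue has geometric = algebraic multiplicity, so Q is diagonalizable.

Yes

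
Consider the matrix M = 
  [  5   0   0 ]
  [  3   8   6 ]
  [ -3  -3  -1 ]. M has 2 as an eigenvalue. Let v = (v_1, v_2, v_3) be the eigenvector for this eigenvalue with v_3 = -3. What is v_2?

3

M − 2I = [[3, 0, 0], [3, 6, 6], [-3, -3, -3]].
Solving (M − 2I)v = 0 gives the eigenspace spanned by (0, 3, -3).
With v_3 = -3, v = (0, 3, -3), so v_2 = 3.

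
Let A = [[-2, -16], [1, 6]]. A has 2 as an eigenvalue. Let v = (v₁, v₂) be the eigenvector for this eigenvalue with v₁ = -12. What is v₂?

A − 2I = [[-4, -16], [1, 4]].
Solving (A − 2I)v = 0 gives the eigenspace spanned by (-12, 3).
With v₁ = -12, v = (-12, 3), so v₂ = 3.

3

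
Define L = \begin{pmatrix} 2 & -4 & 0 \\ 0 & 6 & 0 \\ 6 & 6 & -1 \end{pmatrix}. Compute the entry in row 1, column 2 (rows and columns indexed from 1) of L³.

Characteristic polynomial: r^3 - 7r^2 + 4r + 12 = (r - 6)(r - 2)(r + 1), so the eigenvalues are -1, 2, 6.
r=6: eigenvector (-1, 1, 0).
r=2: eigenvector (1, 0, 2).
r=-1: eigenvector (0, 0, 1).
P = [[-1, 1, 0], [1, 0, 0], [0, 2, 1]], D = diag(6, 2, -1), P⁻¹ = [[0, 1, 0], [1, 1, 0], [-2, -2, 1]].
L³ = P·diag(216, 8, -1)·P⁻¹ = [[8, -208, 0], [0, 216, 0], [18, 18, -1]].
The requested entry is -208.

-208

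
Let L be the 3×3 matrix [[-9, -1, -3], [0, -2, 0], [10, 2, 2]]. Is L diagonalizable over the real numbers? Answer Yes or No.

Yes

Characteristic polynomial: p(s) = s^3 + 9s^2 + 26s + 24 = (s + 2)(s + 3)(s + 4).
All 3 eigenvalues are distinct, so L is diagonalizable.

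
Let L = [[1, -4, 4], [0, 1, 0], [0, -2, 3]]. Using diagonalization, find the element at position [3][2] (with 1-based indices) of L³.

-26

Characteristic polynomial: r^3 - 5r^2 + 7r - 3 = (r - 3)(r - 1)^2, so the eigenvalues are 1, 1, 3.
r=1: eigenvector (1, 0, 0).
r=1: eigenvector (1, 1, 1).
r=3: eigenvector (2, 0, 1).
P = [[1, 1, 2], [0, 1, 0], [0, 1, 1]], D = diag(1, 1, 3), P⁻¹ = [[1, 1, -2], [0, 1, 0], [0, -1, 1]].
L³ = P·diag(1, 1, 27)·P⁻¹ = [[1, -52, 52], [0, 1, 0], [0, -26, 27]].
The requested entry is -26.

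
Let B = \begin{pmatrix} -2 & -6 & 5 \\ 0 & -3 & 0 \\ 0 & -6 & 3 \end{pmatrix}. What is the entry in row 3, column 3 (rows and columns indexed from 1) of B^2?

9

Characteristic polynomial: r^3 + 2r^2 - 9r - 18 = (r - 3)(r + 2)(r + 3), so the eigenvalues are -3, -2, 3.
r=-2: eigenvector (-1, 0, 0).
r=-3: eigenvector (1, 1, 1).
r=3: eigenvector (-1, 0, -1).
P = [[-1, 1, -1], [0, 1, 0], [0, 1, -1]], D = diag(-2, -3, 3), P⁻¹ = [[-1, 0, 1], [0, 1, 0], [0, 1, -1]].
B² = P·diag(4, 9, 9)·P⁻¹ = [[4, 0, 5], [0, 9, 0], [0, 0, 9]].
The requested entry is 9.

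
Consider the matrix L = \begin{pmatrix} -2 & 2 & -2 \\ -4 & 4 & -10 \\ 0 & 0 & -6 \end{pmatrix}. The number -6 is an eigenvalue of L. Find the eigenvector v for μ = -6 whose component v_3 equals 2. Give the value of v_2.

2

L + 6I = [[4, 2, -2], [-4, 10, -10], [0, 0, 0]].
Solving (L + 6I)v = 0 gives the eigenspace spanned by (0, 2, 2).
With v_3 = 2, v = (0, 2, 2), so v_2 = 2.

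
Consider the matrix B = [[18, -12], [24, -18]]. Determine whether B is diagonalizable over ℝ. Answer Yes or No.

Yes

Characteristic polynomial: p(t) = t^2 - 36 = (t - 6)(t + 6).
All 2 eigenvalues are distinct, so B is diagonalizable.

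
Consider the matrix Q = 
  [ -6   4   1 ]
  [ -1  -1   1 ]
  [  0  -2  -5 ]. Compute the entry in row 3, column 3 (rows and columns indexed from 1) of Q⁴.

Characteristic polynomial: λ^3 + 12λ^2 + 47λ + 60 = (λ + 3)(λ + 4)(λ + 5), so the eigenvalues are -5, -4, -3.
λ=-5: eigenvector (1, 0, 1).
λ=-3: eigenvector (1, 1, -1).
λ=-4: eigenvector (-1, -1, 2).
P = [[1, 1, -1], [0, 1, -1], [1, -1, 2]], D = diag(-5, -3, -4), P⁻¹ = [[1, -1, 0], [-1, 3, 1], [-1, 2, 1]].
Q⁴ = P·diag(625, 81, 256)·P⁻¹ = [[800, -894, -175], [175, -269, -175], [194, 156, 431]].
The requested entry is 431.

431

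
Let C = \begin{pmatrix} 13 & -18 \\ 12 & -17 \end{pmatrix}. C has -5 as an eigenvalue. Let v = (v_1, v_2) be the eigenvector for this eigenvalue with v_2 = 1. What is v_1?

1

C + 5I = [[18, -18], [12, -12]].
Solving (C + 5I)v = 0 gives the eigenspace spanned by (1, 1).
With v_2 = 1, v = (1, 1), so v_1 = 1.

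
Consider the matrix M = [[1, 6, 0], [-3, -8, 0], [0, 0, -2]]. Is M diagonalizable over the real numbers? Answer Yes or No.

Characteristic polynomial: p(λ) = λ^3 + 9λ^2 + 24λ + 20 = (λ + 2)^2(λ + 5).
λ = -2 has algebraic multiplicity 2; rank(M + 2I) = 1, so geometric multiplicity = 2.
Every eigenvalue has geometric = algebraic multiplicity, so M is diagonalizable.

Yes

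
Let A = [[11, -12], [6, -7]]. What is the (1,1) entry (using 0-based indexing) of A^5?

-3127

Characteristic polynomial: s^2 - 4s - 5 = (s - 5)(s + 1), so the eigenvalues are -1, 5.
s=-1: eigenvector (1, 1).
s=5: eigenvector (-2, -1).
P = [[1, -2], [1, -1]], D = diag(-1, 5), P⁻¹ = [[-1, 2], [-1, 1]].
A⁵ = P·diag(-1, 3125)·P⁻¹ = [[6251, -6252], [3126, -3127]].
The requested entry is -3127.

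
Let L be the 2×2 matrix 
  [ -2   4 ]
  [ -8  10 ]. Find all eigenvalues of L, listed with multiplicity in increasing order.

Characteristic polynomial: p(t) = t^2 - 8t + 12 = (t - 6)(t - 2).
Roots (with multiplicity): 2, 6.

2, 6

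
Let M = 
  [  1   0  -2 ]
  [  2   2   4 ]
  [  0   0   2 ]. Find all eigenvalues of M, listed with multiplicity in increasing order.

Characteristic polynomial: p(s) = s^3 - 5s^2 + 8s - 4 = (s - 2)^2(s - 1).
Roots (with multiplicity): 1, 2, 2.

1, 2, 2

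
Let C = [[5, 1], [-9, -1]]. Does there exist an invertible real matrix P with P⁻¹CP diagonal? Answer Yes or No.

Characteristic polynomial: p(λ) = λ^2 - 4λ + 4 = (λ - 2)^2.
λ = 2 has algebraic multiplicity 2; rank(C − 2I) = 1, so geometric multiplicity = 1.
Geometric multiplicity < algebraic multiplicity, so C is not diagonalizable.

No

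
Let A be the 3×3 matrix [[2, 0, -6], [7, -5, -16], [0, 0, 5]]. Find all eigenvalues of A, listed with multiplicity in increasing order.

Characteristic polynomial: p(s) = s^3 - 2s^2 - 25s + 50 = (s - 5)(s - 2)(s + 5).
Roots (with multiplicity): -5, 2, 5.

-5, 2, 5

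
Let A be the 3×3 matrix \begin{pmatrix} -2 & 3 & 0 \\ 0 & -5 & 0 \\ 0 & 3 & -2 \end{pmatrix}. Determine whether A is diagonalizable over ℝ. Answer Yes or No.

Characteristic polynomial: p(s) = s^3 + 9s^2 + 24s + 20 = (s + 2)^2(s + 5).
s = -2 has algebraic multiplicity 2; rank(A + 2I) = 1, so geometric multiplicity = 2.
Every eigenvalue has geometric = algebraic multiplicity, so A is diagonalizable.

Yes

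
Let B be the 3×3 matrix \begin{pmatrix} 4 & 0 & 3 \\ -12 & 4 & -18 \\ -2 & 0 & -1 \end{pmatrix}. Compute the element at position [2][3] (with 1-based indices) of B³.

Characteristic polynomial: μ^3 - 7μ^2 + 14μ - 8 = (μ - 4)(μ - 2)(μ - 1), so the eigenvalues are 1, 2, 4.
μ=2: eigenvector (3, 0, -2).
μ=4: eigenvector (0, 1, 0).
μ=1: eigenvector (-1, 2, 1).
P = [[3, 0, -1], [0, 1, 2], [-2, 0, 1]], D = diag(2, 4, 1), P⁻¹ = [[1, 0, 1], [-4, 1, -6], [2, 0, 3]].
B³ = P·diag(8, 64, 1)·P⁻¹ = [[22, 0, 21], [-252, 64, -378], [-14, 0, -13]].
The requested entry is -378.

-378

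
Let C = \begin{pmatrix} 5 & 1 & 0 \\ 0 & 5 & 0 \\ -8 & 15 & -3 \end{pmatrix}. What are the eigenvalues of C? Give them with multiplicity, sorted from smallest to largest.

Characteristic polynomial: p(t) = t^3 - 7t^2 - 5t + 75 = (t - 5)^2(t + 3).
Roots (with multiplicity): -3, 5, 5.

-3, 5, 5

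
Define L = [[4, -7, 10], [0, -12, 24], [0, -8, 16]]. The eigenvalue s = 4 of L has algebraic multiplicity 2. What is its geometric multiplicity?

1

L − 4I = [[0, -7, 10], [0, -16, 24], [0, -8, 12]].
This matrix has rank 2, so its null space has dimension 3 − 2 = 1.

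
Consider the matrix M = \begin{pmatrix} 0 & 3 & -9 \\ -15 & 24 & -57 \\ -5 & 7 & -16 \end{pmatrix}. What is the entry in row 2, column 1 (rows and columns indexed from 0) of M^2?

Characteristic polynomial: r^3 - 8r^2 + 15r = r(r - 5)(r - 3), so the eigenvalues are 0, 3, 5.
r=3: eigenvector (-1, 2, 1).
r=5: eigenvector (0, 3, 1).
r=0: eigenvector (1, 3, 1).
P = [[-1, 0, 1], [2, 3, 3], [1, 1, 1]], D = diag(3, 5, 0), P⁻¹ = [[0, -1, 3], [-1, 2, -5], [1, -1, 3]].
M² = P·diag(9, 25, 0)·P⁻¹ = [[0, 9, -27], [-75, 132, -321], [-25, 41, -98]].
The requested entry is 41.

41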